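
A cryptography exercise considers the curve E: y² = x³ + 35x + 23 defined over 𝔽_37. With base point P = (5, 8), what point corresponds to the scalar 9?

Repeated addition: build up to 9P.
2P: tangent at (5, 8): λ = (3·5² + 35)/(2·8) ≡ 36/16. 16⁻¹ ≡ 7 (mod 37) since 16·7 = 112 ≡ 1, so λ ≡ 36·7 ≡ 30.
  x = λ² - 5 - 5 = 900 - 10 ≡ 2; y = λ·(5 - 2) - 8 ≡ 8. → (2, 8)
3P: (2, 8) + (5, 8). λ = (8 - 8)/(5 - 2) ≡ 0/3 mod 37. 3⁻¹ ≡ 25 (mod 37), so λ ≡ 0.
  x = λ² - 2 - 5 = 0 - 7 ≡ 30; y = λ·(2 - 30) - 8 ≡ 29. → (30, 29)
4P: (30, 29) + (5, 8). λ = (8 - 29)/(5 - 30) ≡ 16/12 mod 37. 12⁻¹ ≡ 34 (mod 37) since 12·34 = 408 ≡ 1, so λ ≡ 26.
  x = λ² - 30 - 5 = 676 - 35 ≡ 12; y = λ·(30 - 12) - 29 ≡ 32. → (12, 32)
5P: (12, 32) + (5, 8). λ = (8 - 32)/(5 - 12) ≡ 13/30 mod 37. 30⁻¹ ≡ 21 (mod 37), so λ ≡ 14.
  x = λ² - 12 - 5 = 196 - 17 ≡ 31; y = λ·(12 - 31) - 32 ≡ 35. → (31, 35)
6P: (31, 35) + (5, 8). λ = (8 - 35)/(5 - 31) ≡ 10/11 mod 37. 11⁻¹ ≡ 27 (mod 37) since 11·27 = 297 ≡ 1, so λ ≡ 11.
  x = λ² - 31 - 5 = 121 - 36 ≡ 11; y = λ·(31 - 11) - 35 ≡ 0. → (11, 0)
7P: (11, 0) + (5, 8). λ = (8 - 0)/(5 - 11) ≡ 8/31 mod 37. 31⁻¹ ≡ 6 (mod 37) since 31·6 = 186 ≡ 1, so λ ≡ 11.
  x = λ² - 11 - 5 = 121 - 16 ≡ 31; y = λ·(11 - 31) - 0 ≡ 2. → (31, 2)
8P: (31, 2) + (5, 8). λ = (8 - 2)/(5 - 31) ≡ 6/11 mod 37. 11⁻¹ ≡ 27 (mod 37), so λ ≡ 14.
  x = λ² - 31 - 5 = 196 - 36 ≡ 12; y = λ·(31 - 12) - 2 ≡ 5. → (12, 5)
9P: (12, 5) + (5, 8). λ = (8 - 5)/(5 - 12) ≡ 3/30 mod 37. 30⁻¹ ≡ 21 (mod 37) since 30·21 = 630 ≡ 1, so λ ≡ 26.
  x = λ² - 12 - 5 = 676 - 17 ≡ 30; y = λ·(12 - 30) - 5 ≡ 8. → (30, 8)

(30, 8)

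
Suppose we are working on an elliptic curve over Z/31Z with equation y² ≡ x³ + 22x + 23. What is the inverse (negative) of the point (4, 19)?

-(4, 19) = (4, -19 mod 31) = (4, 12).

(4, 12)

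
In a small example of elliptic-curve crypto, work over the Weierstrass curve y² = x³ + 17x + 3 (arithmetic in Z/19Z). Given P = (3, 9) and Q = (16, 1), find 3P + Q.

(3, 10)

First 3P:
Repeated addition: build up to 3P.
2P: tangent at (3, 9): λ = (3·3² + 17)/(2·9) ≡ 6/18. 18⁻¹ ≡ 18 (mod 19) since 18·18 = 324 ≡ 1, so λ ≡ 6·18 ≡ 13.
  x = λ² - 3 - 3 = 169 - 6 ≡ 11; y = λ·(3 - 11) - 9 ≡ 1. → (11, 1)
3P: (11, 1) + (3, 9). λ = (9 - 1)/(3 - 11) ≡ 8/11 mod 19. 11⁻¹ ≡ 7 (mod 19), so λ ≡ 18.
  x = λ² - 11 - 3 = 324 - 14 ≡ 6; y = λ·(11 - 6) - 1 ≡ 13. → (6, 13)
3P = (6, 13).
Finally 3P + Q:
(6, 13) + (16, 1). λ = (1 - 13)/(16 - 6) ≡ 7/10 mod 19. 10⁻¹ ≡ 2 (mod 19), so λ ≡ 14.
  x = λ² - 6 - 16 = 196 - 22 ≡ 3; y = λ·(6 - 3) - 13 ≡ 10. → (3, 10)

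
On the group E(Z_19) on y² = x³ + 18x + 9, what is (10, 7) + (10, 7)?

(0, 3)

tangent at (10, 7): λ = (3·10² + 18)/(2·7) ≡ 14/14. 14⁻¹ ≡ 15 (mod 19), so λ ≡ 14·15 ≡ 1.
  x = λ² - 10 - 10 = 1 - 20 ≡ 0; y = λ·(10 - 0) - 7 ≡ 3. → (0, 3)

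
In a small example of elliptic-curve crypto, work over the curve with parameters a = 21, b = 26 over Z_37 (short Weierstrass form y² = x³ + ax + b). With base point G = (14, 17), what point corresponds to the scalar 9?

Double-and-add on 9 = (1001)₂. Start with G = (14, 17) for the leading 1-bit.
double: tangent at (14, 17): λ = (3·14² + 21)/(2·17) ≡ 17/34. 34⁻¹ ≡ 12 (mod 37), so λ ≡ 17·12 ≡ 19.
  x = λ² - 14 - 14 = 361 - 28 ≡ 0; y = λ·(14 - 0) - 17 ≡ 27. → (0, 27)
double: tangent at (0, 27): λ = (3·0² + 21)/(2·27) ≡ 21/17. 17⁻¹ ≡ 24 (mod 37), so λ ≡ 21·24 ≡ 23.
  x = λ² - 0 - 0 = 529 - 0 ≡ 11; y = λ·(0 - 11) - 27 ≡ 16. → (11, 16)
double: tangent at (11, 16): λ = (3·11² + 21)/(2·16) ≡ 14/32. 32⁻¹ ≡ 22 (mod 37) since 32·22 = 704 ≡ 1, so λ ≡ 14·22 ≡ 12.
  x = λ² - 11 - 11 = 144 - 22 ≡ 11; y = λ·(11 - 11) - 16 ≡ 21. → (11, 21)
add G: (11, 21) + (14, 17). λ = (17 - 21)/(14 - 11) ≡ 33/3 mod 37. 3⁻¹ ≡ 25 (mod 37) since 3·25 = 75 ≡ 1, so λ ≡ 11.
  x = λ² - 11 - 14 = 121 - 25 ≡ 22; y = λ·(11 - 22) - 21 ≡ 6. → (22, 6)

(22, 6)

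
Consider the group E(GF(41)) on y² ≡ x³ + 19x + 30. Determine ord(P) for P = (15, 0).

2

2P: (15, 0) + (15, 0): same x and y₁ ≡ -y₂, so the sum is the point at infinity.
2P = the point at infinity, so the order is 2.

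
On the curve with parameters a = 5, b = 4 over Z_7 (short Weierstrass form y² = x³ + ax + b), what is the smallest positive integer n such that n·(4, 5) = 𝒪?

2P: tangent at (4, 5): λ = (3·4² + 5)/(2·5) ≡ 4/3. 3⁻¹ ≡ 5 (mod 7) since 3·5 = 15 ≡ 1, so λ ≡ 4·5 ≡ 6.
  x = λ² - 4 - 4 = 36 - 8 ≡ 0; y = λ·(4 - 0) - 5 ≡ 5. → (0, 5)
3P: (0, 5) + (4, 5). λ = (5 - 5)/(4 - 0) ≡ 0/4 mod 7. 4⁻¹ ≡ 2 (mod 7) since 4·2 = 8 ≡ 1, so λ ≡ 0.
  x = λ² - 0 - 4 = 0 - 4 ≡ 3; y = λ·(0 - 3) - 5 ≡ 2. → (3, 2)
4P: (3, 2) + (4, 5). λ = (5 - 2)/(4 - 3) ≡ 3/1 mod 7. 1⁻¹ ≡ 1 (mod 7), so λ ≡ 3.
  x = λ² - 3 - 4 = 9 - 7 ≡ 2; y = λ·(3 - 2) - 2 ≡ 1. → (2, 1)
5P: (2, 1) + (4, 5). λ = (5 - 1)/(4 - 2) ≡ 4/2 mod 7. 2⁻¹ ≡ 4 (mod 7) since 2·4 = 8 ≡ 1, so λ ≡ 2.
  x = λ² - 2 - 4 = 4 - 6 ≡ 5; y = λ·(2 - 5) - 1 ≡ 0. → (5, 0)
6P: (5, 0) + (4, 5). λ = (5 - 0)/(4 - 5) ≡ 5/6 mod 7. 6⁻¹ ≡ 6 (mod 7), so λ ≡ 2.
  x = λ² - 5 - 4 = 4 - 9 ≡ 2; y = λ·(5 - 2) - 0 ≡ 6. → (2, 6)
7P: (2, 6) + (4, 5). λ = (5 - 6)/(4 - 2) ≡ 6/2 mod 7. 2⁻¹ ≡ 4 (mod 7), so λ ≡ 3.
  x = λ² - 2 - 4 = 9 - 6 ≡ 3; y = λ·(2 - 3) - 6 ≡ 5. → (3, 5)
8P: (3, 5) + (4, 5). λ = (5 - 5)/(4 - 3) ≡ 0/1 mod 7. 1⁻¹ ≡ 1 (mod 7), so λ ≡ 0.
  x = λ² - 3 - 4 = 0 - 7 ≡ 0; y = λ·(3 - 0) - 5 ≡ 2. → (0, 2)
9P: (0, 2) + (4, 5). λ = (5 - 2)/(4 - 0) ≡ 3/4 mod 7. 4⁻¹ ≡ 2 (mod 7), so λ ≡ 6.
  x = λ² - 0 - 4 = 36 - 4 ≡ 4; y = λ·(0 - 4) - 2 ≡ 2. → (4, 2)
10P: (4, 2) + (4, 5): same x and y₁ ≡ -y₂, so the sum is 𝒪.
10P = 𝒪, so the order is 10.

10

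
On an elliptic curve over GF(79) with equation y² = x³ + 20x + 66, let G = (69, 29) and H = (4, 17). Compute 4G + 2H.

(67, 51)

First 4G:
Repeated addition: build up to 4G.
2G: tangent at (69, 29): λ = (3·69² + 20)/(2·29) ≡ 4/58. 58⁻¹ ≡ 15 (mod 79) since 58·15 = 870 ≡ 1, so λ ≡ 4·15 ≡ 60.
  x = λ² - 69 - 69 = 3600 - 138 ≡ 65; y = λ·(69 - 65) - 29 ≡ 53. → (65, 53)
3G: (65, 53) + (69, 29). λ = (29 - 53)/(69 - 65) ≡ 55/4 mod 79. 4⁻¹ ≡ 20 (mod 79) since 4·20 = 80 ≡ 1, so λ ≡ 73.
  x = λ² - 65 - 69 = 5329 - 134 ≡ 60; y = λ·(65 - 60) - 53 ≡ 75. → (60, 75)
4G: (60, 75) + (69, 29). λ = (29 - 75)/(69 - 60) ≡ 33/9 mod 79. 9⁻¹ ≡ 44 (mod 79) since 9·44 = 396 ≡ 1, so λ ≡ 30.
  x = λ² - 60 - 69 = 900 - 129 ≡ 60; y = λ·(60 - 60) - 75 ≡ 4. → (60, 4)
4G = (60, 4).
Next 2H:
Repeated addition: build up to 2H.
2H: tangent at (4, 17): λ = (3·4² + 20)/(2·17) ≡ 68/34. 34⁻¹ ≡ 7 (mod 79) since 34·7 = 238 ≡ 1, so λ ≡ 68·7 ≡ 2.
  x = λ² - 4 - 4 = 4 - 8 ≡ 75; y = λ·(4 - 75) - 17 ≡ 78. → (75, 78)
2H = (75, 78).
Finally 4G + 2H:
(60, 4) + (75, 78). λ = (78 - 4)/(75 - 60) ≡ 74/15 mod 79. 15⁻¹ ≡ 58 (mod 79) since 15·58 = 870 ≡ 1, so λ ≡ 26.
  x = λ² - 60 - 75 = 676 - 135 ≡ 67; y = λ·(60 - 67) - 4 ≡ 51. → (67, 51)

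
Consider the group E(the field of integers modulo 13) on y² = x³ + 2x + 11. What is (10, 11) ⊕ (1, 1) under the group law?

(5, 9)

(10, 11) + (1, 1). λ = (1 - 11)/(1 - 10) ≡ 3/4 mod 13. 4⁻¹ ≡ 10 (mod 13) since 4·10 = 40 ≡ 1, so λ ≡ 4.
  x = λ² - 10 - 1 = 16 - 11 ≡ 5; y = λ·(10 - 5) - 11 ≡ 9. → (5, 9)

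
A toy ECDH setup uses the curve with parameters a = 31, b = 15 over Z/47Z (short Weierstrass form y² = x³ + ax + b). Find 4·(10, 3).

Write P = (10, 3).
Double-and-add on 4 = (100)₂. Start with P = (10, 3) for the leading 1-bit.
double: tangent at (10, 3): λ = (3·10² + 31)/(2·3) ≡ 2/6. 6⁻¹ ≡ 8 (mod 47), so λ ≡ 2·8 ≡ 16.
  x = λ² - 10 - 10 = 256 - 20 ≡ 1; y = λ·(10 - 1) - 3 ≡ 0. → (1, 0)
double: (1, 0) + (1, 0): same x and y₁ ≡ -y₂, so the sum is ∞.

O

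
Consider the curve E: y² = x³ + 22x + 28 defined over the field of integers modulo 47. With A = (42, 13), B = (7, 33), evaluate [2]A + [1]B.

First 2A:
Repeated addition: build up to 2A.
2A: tangent at (42, 13): λ = (3·42² + 22)/(2·13) ≡ 3/26. 26⁻¹ ≡ 38 (mod 47), so λ ≡ 3·38 ≡ 20.
  x = λ² - 42 - 42 = 400 - 84 ≡ 34; y = λ·(42 - 34) - 13 ≡ 6. → (34, 6)
2A = (34, 6).
Finally 2A + B:
(34, 6) + (7, 33). λ = (33 - 6)/(7 - 34) ≡ 27/20 mod 47. 20⁻¹ ≡ 40 (mod 47) since 20·40 = 800 ≡ 1, so λ ≡ 46.
  x = λ² - 34 - 7 = 2116 - 41 ≡ 7; y = λ·(34 - 7) - 6 ≡ 14. → (7, 14)

(7, 14)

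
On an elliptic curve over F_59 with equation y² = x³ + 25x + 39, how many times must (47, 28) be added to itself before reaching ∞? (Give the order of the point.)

5

2P: tangent at (47, 28): λ = (3·47² + 25)/(2·28) ≡ 44/56. 56⁻¹ ≡ 39 (mod 59) since 56·39 = 2184 ≡ 1, so λ ≡ 44·39 ≡ 5.
  x = λ² - 47 - 47 = 25 - 94 ≡ 49; y = λ·(47 - 49) - 28 ≡ 21. → (49, 21)
3P: (49, 21) + (47, 28). λ = (28 - 21)/(47 - 49) ≡ 7/57 mod 59. 57⁻¹ ≡ 29 (mod 59), so λ ≡ 26.
  x = λ² - 49 - 47 = 676 - 96 ≡ 49; y = λ·(49 - 49) - 21 ≡ 38. → (49, 38)
4P: (49, 38) + (47, 28). λ = (28 - 38)/(47 - 49) ≡ 49/57 mod 59. 57⁻¹ ≡ 29 (mod 59) since 57·29 = 1653 ≡ 1, so λ ≡ 5.
  x = λ² - 49 - 47 = 25 - 96 ≡ 47; y = λ·(49 - 47) - 38 ≡ 31. → (47, 31)
5P: (47, 31) + (47, 28): same x and y₁ ≡ -y₂, so the sum is ∞.
5P = ∞, so the order is 5.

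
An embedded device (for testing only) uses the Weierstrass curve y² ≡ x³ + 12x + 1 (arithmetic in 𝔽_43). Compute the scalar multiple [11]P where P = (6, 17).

(6, 26)

Repeated addition: build up to 11P.
2P: tangent at (6, 17): λ = (3·6² + 12)/(2·17) ≡ 34/34. 34⁻¹ ≡ 19 (mod 43) since 34·19 = 646 ≡ 1, so λ ≡ 34·19 ≡ 1.
  x = λ² - 6 - 6 = 1 - 12 ≡ 32; y = λ·(6 - 32) - 17 ≡ 0. → (32, 0)
3P: (32, 0) + (6, 17). λ = (17 - 0)/(6 - 32) ≡ 17/17 mod 43. 17⁻¹ ≡ 38 (mod 43) since 17·38 = 646 ≡ 1, so λ ≡ 1.
  x = λ² - 32 - 6 = 1 - 38 ≡ 6; y = λ·(32 - 6) - 0 ≡ 26. → (6, 26)
4P: (6, 26) + (6, 17): same x and y₁ ≡ -y₂, so the sum is ∞.
5P: ∞ + (6, 17) = (6, 17) (identity).
6P: tangent at (6, 17): λ = (3·6² + 12)/(2·17) ≡ 34/34. 34⁻¹ ≡ 19 (mod 43) since 34·19 = 646 ≡ 1, so λ ≡ 34·19 ≡ 1.
  x = λ² - 6 - 6 = 1 - 12 ≡ 32; y = λ·(6 - 32) - 17 ≡ 0. → (32, 0)
7P: (32, 0) + (6, 17). λ = (17 - 0)/(6 - 32) ≡ 17/17 mod 43. 17⁻¹ ≡ 38 (mod 43), so λ ≡ 1.
  x = λ² - 32 - 6 = 1 - 38 ≡ 6; y = λ·(32 - 6) - 0 ≡ 26. → (6, 26)
8P: (6, 26) + (6, 17): same x and y₁ ≡ -y₂, so the sum is ∞.
9P: ∞ + (6, 17) = (6, 17) (identity).
10P: tangent at (6, 17): λ = (3·6² + 12)/(2·17) ≡ 34/34. 34⁻¹ ≡ 19 (mod 43), so λ ≡ 34·19 ≡ 1.
  x = λ² - 6 - 6 = 1 - 12 ≡ 32; y = λ·(6 - 32) - 17 ≡ 0. → (32, 0)
11P: (32, 0) + (6, 17). λ = (17 - 0)/(6 - 32) ≡ 17/17 mod 43. 17⁻¹ ≡ 38 (mod 43), so λ ≡ 1.
  x = λ² - 32 - 6 = 1 - 38 ≡ 6; y = λ·(32 - 6) - 0 ≡ 26. → (6, 26)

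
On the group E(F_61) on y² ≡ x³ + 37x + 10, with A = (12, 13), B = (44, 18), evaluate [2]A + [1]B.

(55, 11)

First 2A:
Repeated addition: build up to 2A.
2A: tangent at (12, 13): λ = (3·12² + 37)/(2·13) ≡ 42/26. 26⁻¹ ≡ 54 (mod 61), so λ ≡ 42·54 ≡ 11.
  x = λ² - 12 - 12 = 121 - 24 ≡ 36; y = λ·(12 - 36) - 13 ≡ 28. → (36, 28)
2A = (36, 28).
Finally 2A + B:
(36, 28) + (44, 18). λ = (18 - 28)/(44 - 36) ≡ 51/8 mod 61. 8⁻¹ ≡ 23 (mod 61), so λ ≡ 14.
  x = λ² - 36 - 44 = 196 - 80 ≡ 55; y = λ·(36 - 55) - 28 ≡ 11. → (55, 11)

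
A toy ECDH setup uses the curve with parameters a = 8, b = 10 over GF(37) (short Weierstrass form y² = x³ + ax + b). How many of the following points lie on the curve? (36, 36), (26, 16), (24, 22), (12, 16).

(36, 36): 36² ≡ 1, rhs ≡ 1 → on.
(26, 16): 16² ≡ 34, rhs ≡ 34 → on.
(24, 22): 22² ≡ 3, rhs ≡ 3 → on.
(12, 16): 16² ≡ 34, rhs ≡ 21 → off.

3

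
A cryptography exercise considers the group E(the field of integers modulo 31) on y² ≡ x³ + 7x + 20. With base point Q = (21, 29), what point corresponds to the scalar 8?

(25, 14)

Repeated addition: build up to 8Q.
2Q: tangent at (21, 29): λ = (3·21² + 7)/(2·29) ≡ 28/27. 27⁻¹ ≡ 23 (mod 31) since 27·23 = 621 ≡ 1, so λ ≡ 28·23 ≡ 24.
  x = λ² - 21 - 21 = 576 - 42 ≡ 7; y = λ·(21 - 7) - 29 ≡ 28. → (7, 28)
3Q: (7, 28) + (21, 29). λ = (29 - 28)/(21 - 7) ≡ 1/14 mod 31. 14⁻¹ ≡ 20 (mod 31), so λ ≡ 20.
  x = λ² - 7 - 21 = 400 - 28 ≡ 0; y = λ·(7 - 0) - 28 ≡ 19. → (0, 19)
4Q: (0, 19) + (21, 29). λ = (29 - 19)/(21 - 0) ≡ 10/21 mod 31. 21⁻¹ ≡ 3 (mod 31), so λ ≡ 30.
  x = λ² - 0 - 21 = 900 - 21 ≡ 11; y = λ·(0 - 11) - 19 ≡ 23. → (11, 23)
5Q: (11, 23) + (21, 29). λ = (29 - 23)/(21 - 11) ≡ 6/10 mod 31. 10⁻¹ ≡ 28 (mod 31) since 10·28 = 280 ≡ 1, so λ ≡ 13.
  x = λ² - 11 - 21 = 169 - 32 ≡ 13; y = λ·(11 - 13) - 23 ≡ 13. → (13, 13)
6Q: (13, 13) + (21, 29). λ = (29 - 13)/(21 - 13) ≡ 16/8 mod 31. 8⁻¹ ≡ 4 (mod 31), so λ ≡ 2.
  x = λ² - 13 - 21 = 4 - 34 ≡ 1; y = λ·(13 - 1) - 13 ≡ 11. → (1, 11)
7Q: (1, 11) + (21, 29). λ = (29 - 11)/(21 - 1) ≡ 18/20 mod 31. 20⁻¹ ≡ 14 (mod 31), so λ ≡ 4.
  x = λ² - 1 - 21 = 16 - 22 ≡ 25; y = λ·(1 - 25) - 11 ≡ 17. → (25, 17)
8Q: (25, 17) + (21, 29). λ = (29 - 17)/(21 - 25) ≡ 12/27 mod 31. 27⁻¹ ≡ 23 (mod 31), so λ ≡ 28.
  x = λ² - 25 - 21 = 784 - 46 ≡ 25; y = λ·(25 - 25) - 17 ≡ 14. → (25, 14)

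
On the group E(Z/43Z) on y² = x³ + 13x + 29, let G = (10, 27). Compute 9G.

Repeated addition: build up to 9G.
2G: tangent at (10, 27): λ = (3·10² + 13)/(2·27) ≡ 12/11. 11⁻¹ ≡ 4 (mod 43), so λ ≡ 12·4 ≡ 5.
  x = λ² - 10 - 10 = 25 - 20 ≡ 5; y = λ·(10 - 5) - 27 ≡ 41. → (5, 41)
3G: (5, 41) + (10, 27). λ = (27 - 41)/(10 - 5) ≡ 29/5 mod 43. 5⁻¹ ≡ 26 (mod 43), so λ ≡ 23.
  x = λ² - 5 - 10 = 529 - 15 ≡ 41; y = λ·(5 - 41) - 41 ≡ 34. → (41, 34)
4G: (41, 34) + (10, 27). λ = (27 - 34)/(10 - 41) ≡ 36/12 mod 43. 12⁻¹ ≡ 18 (mod 43), so λ ≡ 3.
  x = λ² - 41 - 10 = 9 - 51 ≡ 1; y = λ·(41 - 1) - 34 ≡ 0. → (1, 0)
5G: (1, 0) + (10, 27). λ = (27 - 0)/(10 - 1) ≡ 27/9 mod 43. 9⁻¹ ≡ 24 (mod 43) since 9·24 = 216 ≡ 1, so λ ≡ 3.
  x = λ² - 1 - 10 = 9 - 11 ≡ 41; y = λ·(1 - 41) - 0 ≡ 9. → (41, 9)
6G: (41, 9) + (10, 27). λ = (27 - 9)/(10 - 41) ≡ 18/12 mod 43. 12⁻¹ ≡ 18 (mod 43), so λ ≡ 23.
  x = λ² - 41 - 10 = 529 - 51 ≡ 5; y = λ·(41 - 5) - 9 ≡ 2. → (5, 2)
7G: (5, 2) + (10, 27). λ = (27 - 2)/(10 - 5) ≡ 25/5 mod 43. 5⁻¹ ≡ 26 (mod 43), so λ ≡ 5.
  x = λ² - 5 - 10 = 25 - 15 ≡ 10; y = λ·(5 - 10) - 2 ≡ 16. → (10, 16)
8G: (10, 16) + (10, 27): same x and y₁ ≡ -y₂, so the sum is the point at infinity.
9G: the point at infinity + (10, 27) = (10, 27) (identity).

(10, 27)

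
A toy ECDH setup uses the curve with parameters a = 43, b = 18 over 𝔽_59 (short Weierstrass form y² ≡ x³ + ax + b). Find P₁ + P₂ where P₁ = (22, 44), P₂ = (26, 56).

(20, 21)

(22, 44) + (26, 56). λ = (56 - 44)/(26 - 22) ≡ 12/4 mod 59. 4⁻¹ ≡ 15 (mod 59), so λ ≡ 3.
  x = λ² - 22 - 26 = 9 - 48 ≡ 20; y = λ·(22 - 20) - 44 ≡ 21. → (20, 21)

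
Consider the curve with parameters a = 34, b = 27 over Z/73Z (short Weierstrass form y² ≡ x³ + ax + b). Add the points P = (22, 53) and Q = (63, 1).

(22, 53) + (63, 1). λ = (1 - 53)/(63 - 22) ≡ 21/41 mod 73. 41⁻¹ ≡ 57 (mod 73) since 41·57 = 2337 ≡ 1, so λ ≡ 29.
  x = λ² - 22 - 63 = 841 - 85 ≡ 26; y = λ·(22 - 26) - 53 ≡ 50. → (26, 50)

(26, 50)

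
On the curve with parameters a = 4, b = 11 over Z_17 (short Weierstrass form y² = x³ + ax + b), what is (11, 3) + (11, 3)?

tangent at (11, 3): λ = (3·11² + 4)/(2·3) ≡ 10/6. 6⁻¹ ≡ 3 (mod 17), so λ ≡ 10·3 ≡ 13.
  x = λ² - 11 - 11 = 169 - 22 ≡ 11; y = λ·(11 - 11) - 3 ≡ 14. → (11, 14)

(11, 14)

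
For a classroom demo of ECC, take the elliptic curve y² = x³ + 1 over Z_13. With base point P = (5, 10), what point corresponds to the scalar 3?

(4, 0)

Repeated addition: build up to 3P.
2P: tangent at (5, 10): λ = (3·5² + 0)/(2·10) ≡ 10/7. 7⁻¹ ≡ 2 (mod 13), so λ ≡ 10·2 ≡ 7.
  x = λ² - 5 - 5 = 49 - 10 ≡ 0; y = λ·(5 - 0) - 10 ≡ 12. → (0, 12)
3P: (0, 12) + (5, 10). λ = (10 - 12)/(5 - 0) ≡ 11/5 mod 13. 5⁻¹ ≡ 8 (mod 13) since 5·8 = 40 ≡ 1, so λ ≡ 10.
  x = λ² - 0 - 5 = 100 - 5 ≡ 4; y = λ·(0 - 4) - 12 ≡ 0. → (4, 0)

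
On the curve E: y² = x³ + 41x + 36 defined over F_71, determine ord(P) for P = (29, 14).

2P: tangent at (29, 14): λ = (3·29² + 41)/(2·14) ≡ 8/28. 28⁻¹ ≡ 33 (mod 71) since 28·33 = 924 ≡ 1, so λ ≡ 8·33 ≡ 51.
  x = λ² - 29 - 29 = 2601 - 58 ≡ 58; y = λ·(29 - 58) - 14 ≡ 69. → (58, 69)
3P: (58, 69) + (29, 14). λ = (14 - 69)/(29 - 58) ≡ 16/42 mod 71. 42⁻¹ ≡ 22 (mod 71) since 42·22 = 924 ≡ 1, so λ ≡ 68.
  x = λ² - 58 - 29 = 4624 - 87 ≡ 64; y = λ·(58 - 64) - 69 ≡ 20. → (64, 20)
4P: (64, 20) + (29, 14). λ = (14 - 20)/(29 - 64) ≡ 65/36 mod 71. 36⁻¹ ≡ 2 (mod 71), so λ ≡ 59.
  x = λ² - 64 - 29 = 3481 - 93 ≡ 51; y = λ·(64 - 51) - 20 ≡ 37. → (51, 37)
5P: (51, 37) + (29, 14). λ = (14 - 37)/(29 - 51) ≡ 48/49 mod 71. 49⁻¹ ≡ 29 (mod 71) since 49·29 = 1421 ≡ 1, so λ ≡ 43.
  x = λ² - 51 - 29 = 1849 - 80 ≡ 65; y = λ·(51 - 65) - 37 ≡ 0. → (65, 0)
6P: (65, 0) + (29, 14). λ = (14 - 0)/(29 - 65) ≡ 14/35 mod 71. 35⁻¹ ≡ 69 (mod 71), so λ ≡ 43.
  x = λ² - 65 - 29 = 1849 - 94 ≡ 51; y = λ·(65 - 51) - 0 ≡ 34. → (51, 34)
7P: (51, 34) + (29, 14). λ = (14 - 34)/(29 - 51) ≡ 51/49 mod 71. 49⁻¹ ≡ 29 (mod 71), so λ ≡ 59.
  x = λ² - 51 - 29 = 3481 - 80 ≡ 64; y = λ·(51 - 64) - 34 ≡ 51. → (64, 51)
8P: (64, 51) + (29, 14). λ = (14 - 51)/(29 - 64) ≡ 34/36 mod 71. 36⁻¹ ≡ 2 (mod 71), so λ ≡ 68.
  x = λ² - 64 - 29 = 4624 - 93 ≡ 58; y = λ·(64 - 58) - 51 ≡ 2. → (58, 2)
9P: (58, 2) + (29, 14). λ = (14 - 2)/(29 - 58) ≡ 12/42 mod 71. 42⁻¹ ≡ 22 (mod 71) since 42·22 = 924 ≡ 1, so λ ≡ 51.
  x = λ² - 58 - 29 = 2601 - 87 ≡ 29; y = λ·(58 - 29) - 2 ≡ 57. → (29, 57)
10P: (29, 57) + (29, 14): same x and y₁ ≡ -y₂, so the sum is O.
10P = O, so the order is 10.

10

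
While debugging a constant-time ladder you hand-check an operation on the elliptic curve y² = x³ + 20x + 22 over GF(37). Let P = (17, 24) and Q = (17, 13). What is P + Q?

O

The two points share x = 17 and their y-coordinates satisfy 24 + 13 ≡ 0 (mod 37), so they are inverses. Their sum is ∞.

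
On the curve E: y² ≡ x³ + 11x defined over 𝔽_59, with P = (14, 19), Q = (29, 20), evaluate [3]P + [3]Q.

(50, 36)

First 3P:
Repeated addition: build up to 3P.
2P: tangent at (14, 19): λ = (3·14² + 11)/(2·19) ≡ 9/38. 38⁻¹ ≡ 14 (mod 59) since 38·14 = 532 ≡ 1, so λ ≡ 9·14 ≡ 8.
  x = λ² - 14 - 14 = 64 - 28 ≡ 36; y = λ·(14 - 36) - 19 ≡ 41. → (36, 41)
3P: (36, 41) + (14, 19). λ = (19 - 41)/(14 - 36) ≡ 37/37 mod 59. 37⁻¹ ≡ 8 (mod 59), so λ ≡ 1.
  x = λ² - 36 - 14 = 1 - 50 ≡ 10; y = λ·(36 - 10) - 41 ≡ 44. → (10, 44)
3P = (10, 44).
Next 3Q:
Repeated addition: build up to 3Q.
2Q: tangent at (29, 20): λ = (3·29² + 11)/(2·20) ≡ 56/40. 40⁻¹ ≡ 31 (mod 59) since 40·31 = 1240 ≡ 1, so λ ≡ 56·31 ≡ 25.
  x = λ² - 29 - 29 = 625 - 58 ≡ 36; y = λ·(29 - 36) - 20 ≡ 41. → (36, 41)
3Q: (36, 41) + (29, 20). λ = (20 - 41)/(29 - 36) ≡ 38/52 mod 59. 52⁻¹ ≡ 42 (mod 59) since 52·42 = 2184 ≡ 1, so λ ≡ 3.
  x = λ² - 36 - 29 = 9 - 65 ≡ 3; y = λ·(36 - 3) - 41 ≡ 58. → (3, 58)
3Q = (3, 58).
Finally 3P + 3Q:
(10, 44) + (3, 58). λ = (58 - 44)/(3 - 10) ≡ 14/52 mod 59. 52⁻¹ ≡ 42 (mod 59), so λ ≡ 57.
  x = λ² - 10 - 3 = 3249 - 13 ≡ 50; y = λ·(10 - 50) - 44 ≡ 36. → (50, 36)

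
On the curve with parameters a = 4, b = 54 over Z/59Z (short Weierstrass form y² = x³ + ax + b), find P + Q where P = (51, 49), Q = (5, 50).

(51, 49) + (5, 50). λ = (50 - 49)/(5 - 51) ≡ 1/13 mod 59. 13⁻¹ ≡ 50 (mod 59) since 13·50 = 650 ≡ 1, so λ ≡ 50.
  x = λ² - 51 - 5 = 2500 - 56 ≡ 25; y = λ·(51 - 25) - 49 ≡ 12. → (25, 12)

(25, 12)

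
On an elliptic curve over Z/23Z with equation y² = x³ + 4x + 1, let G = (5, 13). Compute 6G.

(15, 3)

Double-and-add on 6 = (110)₂. Start with G = (5, 13) for the leading 1-bit.
double: tangent at (5, 13): λ = (3·5² + 4)/(2·13) ≡ 10/3. 3⁻¹ ≡ 8 (mod 23) since 3·8 = 24 ≡ 1, so λ ≡ 10·8 ≡ 11.
  x = λ² - 5 - 5 = 121 - 10 ≡ 19; y = λ·(5 - 19) - 13 ≡ 17. → (19, 17)
add G: (19, 17) + (5, 13). λ = (13 - 17)/(5 - 19) ≡ 19/9 mod 23. 9⁻¹ ≡ 18 (mod 23) since 9·18 = 162 ≡ 1, so λ ≡ 20.
  x = λ² - 19 - 5 = 400 - 24 ≡ 8; y = λ·(19 - 8) - 17 ≡ 19. → (8, 19)
double: tangent at (8, 19): λ = (3·8² + 4)/(2·19) ≡ 12/15. 15⁻¹ ≡ 20 (mod 23) since 15·20 = 300 ≡ 1, so λ ≡ 12·20 ≡ 10.
  x = λ² - 8 - 8 = 100 - 16 ≡ 15; y = λ·(8 - 15) - 19 ≡ 3. → (15, 3)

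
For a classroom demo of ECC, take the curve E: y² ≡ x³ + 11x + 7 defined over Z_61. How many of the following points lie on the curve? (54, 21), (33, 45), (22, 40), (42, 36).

(54, 21): 21² ≡ 14, rhs ≡ 14 → on.
(33, 45): 45² ≡ 12, rhs ≡ 12 → on.
(22, 40): 40² ≡ 14, rhs ≡ 39 → off.
(42, 36): 36² ≡ 15, rhs ≡ 15 → on.

3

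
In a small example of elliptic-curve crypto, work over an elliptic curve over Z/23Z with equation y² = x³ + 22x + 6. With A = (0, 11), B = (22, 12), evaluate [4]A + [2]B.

First 4A:
Repeated addition: build up to 4A.
2A: tangent at (0, 11): λ = (3·0² + 22)/(2·11) ≡ 22/22. 22⁻¹ ≡ 22 (mod 23), so λ ≡ 22·22 ≡ 1.
  x = λ² - 0 - 0 = 1 - 0 ≡ 1; y = λ·(0 - 1) - 11 ≡ 11. → (1, 11)
3A: (1, 11) + (0, 11). λ = (11 - 11)/(0 - 1) ≡ 0/22 mod 23. 22⁻¹ ≡ 22 (mod 23), so λ ≡ 0.
  x = λ² - 1 - 0 = 0 - 1 ≡ 22; y = λ·(1 - 22) - 11 ≡ 12. → (22, 12)
4A: (22, 12) + (0, 11). λ = (11 - 12)/(0 - 22) ≡ 22/1 mod 23. 1⁻¹ ≡ 1 (mod 23) since 1·1 = 1 ≡ 1, so λ ≡ 22.
  x = λ² - 22 - 0 = 484 - 22 ≡ 2; y = λ·(22 - 2) - 12 ≡ 14. → (2, 14)
4A = (2, 14).
Next 2B:
Repeated addition: build up to 2B.
2B: tangent at (22, 12): λ = (3·22² + 22)/(2·12) ≡ 2/1. 1⁻¹ ≡ 1 (mod 23), so λ ≡ 2·1 ≡ 2.
  x = λ² - 22 - 22 = 4 - 44 ≡ 6; y = λ·(22 - 6) - 12 ≡ 20. → (6, 20)
2B = (6, 20).
Finally 4A + 2B:
(2, 14) + (6, 20). λ = (20 - 14)/(6 - 2) ≡ 6/4 mod 23. 4⁻¹ ≡ 6 (mod 23) since 4·6 = 24 ≡ 1, so λ ≡ 13.
  x = λ² - 2 - 6 = 169 - 8 ≡ 0; y = λ·(2 - 0) - 14 ≡ 12. → (0, 12)

(0, 12)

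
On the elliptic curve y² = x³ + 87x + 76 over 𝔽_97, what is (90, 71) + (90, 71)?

(10, 54)

tangent at (90, 71): λ = (3·90² + 87)/(2·71) ≡ 40/45. 45⁻¹ ≡ 69 (mod 97) since 45·69 = 3105 ≡ 1, so λ ≡ 40·69 ≡ 44.
  x = λ² - 90 - 90 = 1936 - 180 ≡ 10; y = λ·(90 - 10) - 71 ≡ 54. → (10, 54)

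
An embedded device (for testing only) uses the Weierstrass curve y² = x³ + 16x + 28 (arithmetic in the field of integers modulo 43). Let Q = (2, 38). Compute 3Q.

Repeated addition: build up to 3Q.
2Q: tangent at (2, 38): λ = (3·2² + 16)/(2·38) ≡ 28/33. 33⁻¹ ≡ 30 (mod 43), so λ ≡ 28·30 ≡ 23.
  x = λ² - 2 - 2 = 529 - 4 ≡ 9; y = λ·(2 - 9) - 38 ≡ 16. → (9, 16)
3Q: (9, 16) + (2, 38). λ = (38 - 16)/(2 - 9) ≡ 22/36 mod 43. 36⁻¹ ≡ 6 (mod 43), so λ ≡ 3.
  x = λ² - 9 - 2 = 9 - 11 ≡ 41; y = λ·(9 - 41) - 16 ≡ 17. → (41, 17)

(41, 17)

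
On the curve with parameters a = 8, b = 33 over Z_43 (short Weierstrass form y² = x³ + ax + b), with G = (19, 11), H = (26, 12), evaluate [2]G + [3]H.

First 2G:
Repeated addition: build up to 2G.
2G: tangent at (19, 11): λ = (3·19² + 8)/(2·11) ≡ 16/22. 22⁻¹ ≡ 2 (mod 43), so λ ≡ 16·2 ≡ 32.
  x = λ² - 19 - 19 = 1024 - 38 ≡ 40; y = λ·(19 - 40) - 11 ≡ 5. → (40, 5)
2G = (40, 5).
Next 3H:
Repeated addition: build up to 3H.
2H: tangent at (26, 12): λ = (3·26² + 8)/(2·12) ≡ 15/24. 24⁻¹ ≡ 9 (mod 43), so λ ≡ 15·9 ≡ 6.
  x = λ² - 26 - 26 = 36 - 52 ≡ 27; y = λ·(26 - 27) - 12 ≡ 25. → (27, 25)
3H: (27, 25) + (26, 12). λ = (12 - 25)/(26 - 27) ≡ 30/42 mod 43. 42⁻¹ ≡ 42 (mod 43), so λ ≡ 13.
  x = λ² - 27 - 26 = 169 - 53 ≡ 30; y = λ·(27 - 30) - 25 ≡ 22. → (30, 22)
3H = (30, 22).
Finally 2G + 3H:
(40, 5) + (30, 22). λ = (22 - 5)/(30 - 40) ≡ 17/33 mod 43. 33⁻¹ ≡ 30 (mod 43) since 33·30 = 990 ≡ 1, so λ ≡ 37.
  x = λ² - 40 - 30 = 1369 - 70 ≡ 9; y = λ·(40 - 9) - 5 ≡ 24. → (9, 24)

(9, 24)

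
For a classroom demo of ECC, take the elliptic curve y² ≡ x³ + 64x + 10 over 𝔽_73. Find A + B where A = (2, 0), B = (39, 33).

(2, 0) + (39, 33). λ = (33 - 0)/(39 - 2) ≡ 33/37 mod 73. 37⁻¹ ≡ 2 (mod 73), so λ ≡ 66.
  x = λ² - 2 - 39 = 4356 - 41 ≡ 8; y = λ·(2 - 8) - 0 ≡ 42. → (8, 42)

(8, 42)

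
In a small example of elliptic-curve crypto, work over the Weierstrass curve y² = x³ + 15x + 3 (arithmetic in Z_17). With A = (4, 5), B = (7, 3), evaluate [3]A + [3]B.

First 3A:
Repeated addition: build up to 3A.
2A: tangent at (4, 5): λ = (3·4² + 15)/(2·5) ≡ 12/10. 10⁻¹ ≡ 12 (mod 17), so λ ≡ 12·12 ≡ 8.
  x = λ² - 4 - 4 = 64 - 8 ≡ 5; y = λ·(4 - 5) - 5 ≡ 4. → (5, 4)
3A: (5, 4) + (4, 5). λ = (5 - 4)/(4 - 5) ≡ 1/16 mod 17. 16⁻¹ ≡ 16 (mod 17), so λ ≡ 16.
  x = λ² - 5 - 4 = 256 - 9 ≡ 9; y = λ·(5 - 9) - 4 ≡ 0. → (9, 0)
3A = (9, 0).
Next 3B:
Repeated addition: build up to 3B.
2B: tangent at (7, 3): λ = (3·7² + 15)/(2·3) ≡ 9/6. 6⁻¹ ≡ 3 (mod 17), so λ ≡ 9·3 ≡ 10.
  x = λ² - 7 - 7 = 100 - 14 ≡ 1; y = λ·(7 - 1) - 3 ≡ 6. → (1, 6)
3B: (1, 6) + (7, 3). λ = (3 - 6)/(7 - 1) ≡ 14/6 mod 17. 6⁻¹ ≡ 3 (mod 17), so λ ≡ 8.
  x = λ² - 1 - 7 = 64 - 8 ≡ 5; y = λ·(1 - 5) - 6 ≡ 13. → (5, 13)
3B = (5, 13).
Finally 3A + 3B:
(9, 0) + (5, 13). λ = (13 - 0)/(5 - 9) ≡ 13/13 mod 17. 13⁻¹ ≡ 4 (mod 17), so λ ≡ 1.
  x = λ² - 9 - 5 = 1 - 14 ≡ 4; y = λ·(9 - 4) - 0 ≡ 5. → (4, 5)

(4, 5)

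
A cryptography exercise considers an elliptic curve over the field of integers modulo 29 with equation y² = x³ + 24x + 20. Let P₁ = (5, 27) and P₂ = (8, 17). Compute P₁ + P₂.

(11, 22)

(5, 27) + (8, 17). λ = (17 - 27)/(8 - 5) ≡ 19/3 mod 29. 3⁻¹ ≡ 10 (mod 29), so λ ≡ 16.
  x = λ² - 5 - 8 = 256 - 13 ≡ 11; y = λ·(5 - 11) - 27 ≡ 22. → (11, 22)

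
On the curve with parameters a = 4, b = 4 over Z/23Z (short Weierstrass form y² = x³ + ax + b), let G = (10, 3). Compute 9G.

Double-and-add on 9 = (1001)₂. Start with G = (10, 3) for the leading 1-bit.
double: tangent at (10, 3): λ = (3·10² + 4)/(2·3) ≡ 5/6. 6⁻¹ ≡ 4 (mod 23), so λ ≡ 5·4 ≡ 20.
  x = λ² - 10 - 10 = 400 - 20 ≡ 12; y = λ·(10 - 12) - 3 ≡ 3. → (12, 3)
double: tangent at (12, 3): λ = (3·12² + 4)/(2·3) ≡ 22/6. 6⁻¹ ≡ 4 (mod 23) since 6·4 = 24 ≡ 1, so λ ≡ 22·4 ≡ 19.
  x = λ² - 12 - 12 = 361 - 24 ≡ 15; y = λ·(12 - 15) - 3 ≡ 9. → (15, 9)
double: tangent at (15, 9): λ = (3·15² + 4)/(2·9) ≡ 12/18. 18⁻¹ ≡ 9 (mod 23) since 18·9 = 162 ≡ 1, so λ ≡ 12·9 ≡ 16.
  x = λ² - 15 - 15 = 256 - 30 ≡ 19; y = λ·(15 - 19) - 9 ≡ 19. → (19, 19)
add G: (19, 19) + (10, 3). λ = (3 - 19)/(10 - 19) ≡ 7/14 mod 23. 14⁻¹ ≡ 5 (mod 23) since 14·5 = 70 ≡ 1, so λ ≡ 12.
  x = λ² - 19 - 10 = 144 - 29 ≡ 0; y = λ·(19 - 0) - 19 ≡ 2. → (0, 2)

(0, 2)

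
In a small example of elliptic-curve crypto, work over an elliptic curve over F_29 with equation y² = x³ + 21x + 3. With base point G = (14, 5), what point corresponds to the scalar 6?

(3, 8)

Repeated addition: build up to 6G.
2G: tangent at (14, 5): λ = (3·14² + 21)/(2·5) ≡ 0/10. 10⁻¹ ≡ 3 (mod 29), so λ ≡ 0·3 ≡ 0.
  x = λ² - 14 - 14 = 0 - 28 ≡ 1; y = λ·(14 - 1) - 5 ≡ 24. → (1, 24)
3G: (1, 24) + (14, 5). λ = (5 - 24)/(14 - 1) ≡ 10/13 mod 29. 13⁻¹ ≡ 9 (mod 29) since 13·9 = 117 ≡ 1, so λ ≡ 3.
  x = λ² - 1 - 14 = 9 - 15 ≡ 23; y = λ·(1 - 23) - 24 ≡ 26. → (23, 26)
4G: (23, 26) + (14, 5). λ = (5 - 26)/(14 - 23) ≡ 8/20 mod 29. 20⁻¹ ≡ 16 (mod 29), so λ ≡ 12.
  x = λ² - 23 - 14 = 144 - 37 ≡ 20; y = λ·(23 - 20) - 26 ≡ 10. → (20, 10)
5G: (20, 10) + (14, 5). λ = (5 - 10)/(14 - 20) ≡ 24/23 mod 29. 23⁻¹ ≡ 24 (mod 29), so λ ≡ 25.
  x = λ² - 20 - 14 = 625 - 34 ≡ 11; y = λ·(20 - 11) - 10 ≡ 12. → (11, 12)
6G: (11, 12) + (14, 5). λ = (5 - 12)/(14 - 11) ≡ 22/3 mod 29. 3⁻¹ ≡ 10 (mod 29), so λ ≡ 17.
  x = λ² - 11 - 14 = 289 - 25 ≡ 3; y = λ·(11 - 3) - 12 ≡ 8. → (3, 8)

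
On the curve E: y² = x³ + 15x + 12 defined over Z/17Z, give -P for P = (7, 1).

-(7, 1) = (7, -1 mod 17) = (7, 16).

(7, 16)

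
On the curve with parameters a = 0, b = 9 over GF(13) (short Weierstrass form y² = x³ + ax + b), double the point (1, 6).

tangent at (1, 6): λ = (3·1² + 0)/(2·6) ≡ 3/12. 12⁻¹ ≡ 12 (mod 13), so λ ≡ 3·12 ≡ 10.
  x = λ² - 1 - 1 = 100 - 2 ≡ 7; y = λ·(1 - 7) - 6 ≡ 12. → (7, 12)

(7, 12)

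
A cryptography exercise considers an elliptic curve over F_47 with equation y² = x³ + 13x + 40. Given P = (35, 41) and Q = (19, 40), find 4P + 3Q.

(1, 17)

First 4P:
Double-and-add on 4 = (100)₂. Start with P = (35, 41) for the leading 1-bit.
double: tangent at (35, 41): λ = (3·35² + 13)/(2·41) ≡ 22/35. 35⁻¹ ≡ 43 (mod 47), so λ ≡ 22·43 ≡ 6.
  x = λ² - 35 - 35 = 36 - 70 ≡ 13; y = λ·(35 - 13) - 41 ≡ 44. → (13, 44)
double: tangent at (13, 44): λ = (3·13² + 13)/(2·44) ≡ 3/41. 41⁻¹ ≡ 39 (mod 47) since 41·39 = 1599 ≡ 1, so λ ≡ 3·39 ≡ 23.
  x = λ² - 13 - 13 = 529 - 26 ≡ 33; y = λ·(13 - 33) - 44 ≡ 13. → (33, 13)
4P = (33, 13).
Next 3Q:
Repeated addition: build up to 3Q.
2Q: tangent at (19, 40): λ = (3·19² + 13)/(2·40) ≡ 15/33. 33⁻¹ ≡ 10 (mod 47) since 33·10 = 330 ≡ 1, so λ ≡ 15·10 ≡ 9.
  x = λ² - 19 - 19 = 81 - 38 ≡ 43; y = λ·(19 - 43) - 40 ≡ 26. → (43, 26)
3Q: (43, 26) + (19, 40). λ = (40 - 26)/(19 - 43) ≡ 14/23 mod 47. 23⁻¹ ≡ 45 (mod 47), so λ ≡ 19.
  x = λ² - 43 - 19 = 361 - 62 ≡ 17; y = λ·(43 - 17) - 26 ≡ 45. → (17, 45)
3Q = (17, 45).
Finally 4P + 3Q:
(33, 13) + (17, 45). λ = (45 - 13)/(17 - 33) ≡ 32/31 mod 47. 31⁻¹ ≡ 44 (mod 47) since 31·44 = 1364 ≡ 1, so λ ≡ 45.
  x = λ² - 33 - 17 = 2025 - 50 ≡ 1; y = λ·(33 - 1) - 13 ≡ 17. → (1, 17)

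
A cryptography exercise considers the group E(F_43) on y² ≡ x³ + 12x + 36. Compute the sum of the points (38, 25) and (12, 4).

(38, 25) + (12, 4). λ = (4 - 25)/(12 - 38) ≡ 22/17 mod 43. 17⁻¹ ≡ 38 (mod 43), so λ ≡ 19.
  x = λ² - 38 - 12 = 361 - 50 ≡ 10; y = λ·(38 - 10) - 25 ≡ 34. → (10, 34)

(10, 34)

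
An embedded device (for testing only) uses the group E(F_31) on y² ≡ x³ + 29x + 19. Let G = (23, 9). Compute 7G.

Repeated addition: build up to 7G.
2G: tangent at (23, 9): λ = (3·23² + 29)/(2·9) ≡ 4/18. 18⁻¹ ≡ 19 (mod 31), so λ ≡ 4·19 ≡ 14.
  x = λ² - 23 - 23 = 196 - 46 ≡ 26; y = λ·(23 - 26) - 9 ≡ 11. → (26, 11)
3G: (26, 11) + (23, 9). λ = (9 - 11)/(23 - 26) ≡ 29/28 mod 31. 28⁻¹ ≡ 10 (mod 31) since 28·10 = 280 ≡ 1, so λ ≡ 11.
  x = λ² - 26 - 23 = 121 - 49 ≡ 10; y = λ·(26 - 10) - 11 ≡ 10. → (10, 10)
4G: (10, 10) + (23, 9). λ = (9 - 10)/(23 - 10) ≡ 30/13 mod 31. 13⁻¹ ≡ 12 (mod 31), so λ ≡ 19.
  x = λ² - 10 - 23 = 361 - 33 ≡ 18; y = λ·(10 - 18) - 10 ≡ 24. → (18, 24)
5G: (18, 24) + (23, 9). λ = (9 - 24)/(23 - 18) ≡ 16/5 mod 31. 5⁻¹ ≡ 25 (mod 31), so λ ≡ 28.
  x = λ² - 18 - 23 = 784 - 41 ≡ 30; y = λ·(18 - 30) - 24 ≡ 12. → (30, 12)
6G: (30, 12) + (23, 9). λ = (9 - 12)/(23 - 30) ≡ 28/24 mod 31. 24⁻¹ ≡ 22 (mod 31), so λ ≡ 27.
  x = λ² - 30 - 23 = 729 - 53 ≡ 25; y = λ·(30 - 25) - 12 ≡ 30. → (25, 30)
7G: (25, 30) + (23, 9). λ = (9 - 30)/(23 - 25) ≡ 10/29 mod 31. 29⁻¹ ≡ 15 (mod 31), so λ ≡ 26.
  x = λ² - 25 - 23 = 676 - 48 ≡ 8; y = λ·(25 - 8) - 30 ≡ 9. → (8, 9)

(8, 9)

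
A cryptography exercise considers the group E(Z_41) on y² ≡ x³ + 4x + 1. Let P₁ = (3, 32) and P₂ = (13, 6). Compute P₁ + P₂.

(17, 29)

(3, 32) + (13, 6). λ = (6 - 32)/(13 - 3) ≡ 15/10 mod 41. 10⁻¹ ≡ 37 (mod 41) since 10·37 = 370 ≡ 1, so λ ≡ 22.
  x = λ² - 3 - 13 = 484 - 16 ≡ 17; y = λ·(3 - 17) - 32 ≡ 29. → (17, 29)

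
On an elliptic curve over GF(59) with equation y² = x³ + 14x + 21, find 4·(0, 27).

(7, 7)

Write Q = (0, 27).
Repeated addition: build up to 4Q.
2Q: tangent at (0, 27): λ = (3·0² + 14)/(2·27) ≡ 14/54. 54⁻¹ ≡ 47 (mod 59), so λ ≡ 14·47 ≡ 9.
  x = λ² - 0 - 0 = 81 - 0 ≡ 22; y = λ·(0 - 22) - 27 ≡ 11. → (22, 11)
3Q: (22, 11) + (0, 27). λ = (27 - 11)/(0 - 22) ≡ 16/37 mod 59. 37⁻¹ ≡ 8 (mod 59), so λ ≡ 10.
  x = λ² - 22 - 0 = 100 - 22 ≡ 19; y = λ·(22 - 19) - 11 ≡ 19. → (19, 19)
4Q: (19, 19) + (0, 27). λ = (27 - 19)/(0 - 19) ≡ 8/40 mod 59. 40⁻¹ ≡ 31 (mod 59), so λ ≡ 12.
  x = λ² - 19 - 0 = 144 - 19 ≡ 7; y = λ·(19 - 7) - 19 ≡ 7. → (7, 7)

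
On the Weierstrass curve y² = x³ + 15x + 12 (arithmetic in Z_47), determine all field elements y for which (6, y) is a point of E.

6, 41

x³ + 15x + 12 = 318 ≡ 36 (mod 47).
Square roots of 36 mod 47: 6 and 41 (since 6² = 36 ≡ 36).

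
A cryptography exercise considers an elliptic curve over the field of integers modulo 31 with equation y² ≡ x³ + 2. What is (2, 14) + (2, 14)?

tangent at (2, 14): λ = (3·2² + 0)/(2·14) ≡ 12/28. 28⁻¹ ≡ 10 (mod 31), so λ ≡ 12·10 ≡ 27.
  x = λ² - 2 - 2 = 729 - 4 ≡ 12; y = λ·(2 - 12) - 14 ≡ 26. → (12, 26)

(12, 26)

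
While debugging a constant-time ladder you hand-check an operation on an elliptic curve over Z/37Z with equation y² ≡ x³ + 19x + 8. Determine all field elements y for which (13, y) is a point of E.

x³ + 19x + 8 = 2452 ≡ 10 (mod 37).
Square roots of 10 mod 37: 11 and 26 (since 11² = 121 ≡ 10).

11, 26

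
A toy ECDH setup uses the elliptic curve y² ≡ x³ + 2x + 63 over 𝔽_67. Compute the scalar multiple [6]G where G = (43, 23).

Repeated addition: build up to 6G.
2G: tangent at (43, 23): λ = (3·43² + 2)/(2·23) ≡ 55/46. 46⁻¹ ≡ 51 (mod 67) since 46·51 = 2346 ≡ 1, so λ ≡ 55·51 ≡ 58.
  x = λ² - 43 - 43 = 3364 - 86 ≡ 62; y = λ·(43 - 62) - 23 ≡ 14. → (62, 14)
3G: (62, 14) + (43, 23). λ = (23 - 14)/(43 - 62) ≡ 9/48 mod 67. 48⁻¹ ≡ 7 (mod 67) since 48·7 = 336 ≡ 1, so λ ≡ 63.
  x = λ² - 62 - 43 = 3969 - 105 ≡ 45; y = λ·(62 - 45) - 14 ≡ 52. → (45, 52)
4G: (45, 52) + (43, 23). λ = (23 - 52)/(43 - 45) ≡ 38/65 mod 67. 65⁻¹ ≡ 33 (mod 67), so λ ≡ 48.
  x = λ² - 45 - 43 = 2304 - 88 ≡ 5; y = λ·(45 - 5) - 52 ≡ 59. → (5, 59)
5G: (5, 59) + (43, 23). λ = (23 - 59)/(43 - 5) ≡ 31/38 mod 67. 38⁻¹ ≡ 30 (mod 67) since 38·30 = 1140 ≡ 1, so λ ≡ 59.
  x = λ² - 5 - 43 = 3481 - 48 ≡ 16; y = λ·(5 - 16) - 59 ≡ 29. → (16, 29)
6G: (16, 29) + (43, 23). λ = (23 - 29)/(43 - 16) ≡ 61/27 mod 67. 27⁻¹ ≡ 5 (mod 67) since 27·5 = 135 ≡ 1, so λ ≡ 37.
  x = λ² - 16 - 43 = 1369 - 59 ≡ 37; y = λ·(16 - 37) - 29 ≡ 65. → (37, 65)

(37, 65)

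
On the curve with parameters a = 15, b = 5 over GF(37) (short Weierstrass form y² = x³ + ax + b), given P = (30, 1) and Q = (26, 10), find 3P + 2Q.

First 3P:
Repeated addition: build up to 3P.
2P: tangent at (30, 1): λ = (3·30² + 15)/(2·1) ≡ 14/2. 2⁻¹ ≡ 19 (mod 37), so λ ≡ 14·19 ≡ 7.
  x = λ² - 30 - 30 = 49 - 60 ≡ 26; y = λ·(30 - 26) - 1 ≡ 27. → (26, 27)
3P: (26, 27) + (30, 1). λ = (1 - 27)/(30 - 26) ≡ 11/4 mod 37. 4⁻¹ ≡ 28 (mod 37), so λ ≡ 12.
  x = λ² - 26 - 30 = 144 - 56 ≡ 14; y = λ·(26 - 14) - 27 ≡ 6. → (14, 6)
3P = (14, 6).
Next 2Q:
Repeated addition: build up to 2Q.
2Q: tangent at (26, 10): λ = (3·26² + 15)/(2·10) ≡ 8/20. 20⁻¹ ≡ 13 (mod 37), so λ ≡ 8·13 ≡ 30.
  x = λ² - 26 - 26 = 900 - 52 ≡ 34; y = λ·(26 - 34) - 10 ≡ 9. → (34, 9)
2Q = (34, 9).
Finally 3P + 2Q:
(14, 6) + (34, 9). λ = (9 - 6)/(34 - 14) ≡ 3/20 mod 37. 20⁻¹ ≡ 13 (mod 37), so λ ≡ 2.
  x = λ² - 14 - 34 = 4 - 48 ≡ 30; y = λ·(14 - 30) - 6 ≡ 36. → (30, 36)

(30, 36)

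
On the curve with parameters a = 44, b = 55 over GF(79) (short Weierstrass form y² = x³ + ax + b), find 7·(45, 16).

(12, 39)

Write P = (45, 16).
Double-and-add on 7 = (111)₂. Start with P = (45, 16) for the leading 1-bit.
double: tangent at (45, 16): λ = (3·45² + 44)/(2·16) ≡ 36/32. 32⁻¹ ≡ 42 (mod 79), so λ ≡ 36·42 ≡ 11.
  x = λ² - 45 - 45 = 121 - 90 ≡ 31; y = λ·(45 - 31) - 16 ≡ 59. → (31, 59)
add P: (31, 59) + (45, 16). λ = (16 - 59)/(45 - 31) ≡ 36/14 mod 79. 14⁻¹ ≡ 17 (mod 79), so λ ≡ 59.
  x = λ² - 31 - 45 = 3481 - 76 ≡ 8; y = λ·(31 - 8) - 59 ≡ 34. → (8, 34)
double: tangent at (8, 34): λ = (3·8² + 44)/(2·34) ≡ 78/68. 68⁻¹ ≡ 43 (mod 79) since 68·43 = 2924 ≡ 1, so λ ≡ 78·43 ≡ 36.
  x = λ² - 8 - 8 = 1296 - 16 ≡ 16; y = λ·(8 - 16) - 34 ≡ 73. → (16, 73)
add P: (16, 73) + (45, 16). λ = (16 - 73)/(45 - 16) ≡ 22/29 mod 79. 29⁻¹ ≡ 30 (mod 79), so λ ≡ 28.
  x = λ² - 16 - 45 = 784 - 61 ≡ 12; y = λ·(16 - 12) - 73 ≡ 39. → (12, 39)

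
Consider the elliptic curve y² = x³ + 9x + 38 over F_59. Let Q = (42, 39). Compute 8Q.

(21, 44)

Repeated addition: build up to 8Q.
2Q: tangent at (42, 39): λ = (3·42² + 9)/(2·39) ≡ 50/19. 19⁻¹ ≡ 28 (mod 59), so λ ≡ 50·28 ≡ 43.
  x = λ² - 42 - 42 = 1849 - 84 ≡ 54; y = λ·(42 - 54) - 39 ≡ 35. → (54, 35)
3Q: (54, 35) + (42, 39). λ = (39 - 35)/(42 - 54) ≡ 4/47 mod 59. 47⁻¹ ≡ 54 (mod 59), so λ ≡ 39.
  x = λ² - 54 - 42 = 1521 - 96 ≡ 9; y = λ·(54 - 9) - 35 ≡ 9. → (9, 9)
4Q: (9, 9) + (42, 39). λ = (39 - 9)/(42 - 9) ≡ 30/33 mod 59. 33⁻¹ ≡ 34 (mod 59), so λ ≡ 17.
  x = λ² - 9 - 42 = 289 - 51 ≡ 2; y = λ·(9 - 2) - 9 ≡ 51. → (2, 51)
5Q: (2, 51) + (42, 39). λ = (39 - 51)/(42 - 2) ≡ 47/40 mod 59. 40⁻¹ ≡ 31 (mod 59) since 40·31 = 1240 ≡ 1, so λ ≡ 41.
  x = λ² - 2 - 42 = 1681 - 44 ≡ 44; y = λ·(2 - 44) - 51 ≡ 56. → (44, 56)
6Q: (44, 56) + (42, 39). λ = (39 - 56)/(42 - 44) ≡ 42/57 mod 59. 57⁻¹ ≡ 29 (mod 59), so λ ≡ 38.
  x = λ² - 44 - 42 = 1444 - 86 ≡ 1; y = λ·(44 - 1) - 56 ≡ 44. → (1, 44)
7Q: (1, 44) + (42, 39). λ = (39 - 44)/(42 - 1) ≡ 54/41 mod 59. 41⁻¹ ≡ 36 (mod 59), so λ ≡ 56.
  x = λ² - 1 - 42 = 3136 - 43 ≡ 25; y = λ·(1 - 25) - 44 ≡ 28. → (25, 28)
8Q: (25, 28) + (42, 39). λ = (39 - 28)/(42 - 25) ≡ 11/17 mod 59. 17⁻¹ ≡ 7 (mod 59), so λ ≡ 18.
  x = λ² - 25 - 42 = 324 - 67 ≡ 21; y = λ·(25 - 21) - 28 ≡ 44. → (21, 44)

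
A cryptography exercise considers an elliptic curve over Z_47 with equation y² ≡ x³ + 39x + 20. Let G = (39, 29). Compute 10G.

Double-and-add on 10 = (1010)₂. Start with G = (39, 29) for the leading 1-bit.
double: tangent at (39, 29): λ = (3·39² + 39)/(2·29) ≡ 43/11. 11⁻¹ ≡ 30 (mod 47), so λ ≡ 43·30 ≡ 21.
  x = λ² - 39 - 39 = 441 - 78 ≡ 34; y = λ·(39 - 34) - 29 ≡ 29. → (34, 29)
double: tangent at (34, 29): λ = (3·34² + 39)/(2·29) ≡ 29/11. 11⁻¹ ≡ 30 (mod 47), so λ ≡ 29·30 ≡ 24.
  x = λ² - 34 - 34 = 576 - 68 ≡ 38; y = λ·(34 - 38) - 29 ≡ 16. → (38, 16)
add G: (38, 16) + (39, 29). λ = (29 - 16)/(39 - 38) ≡ 13/1 mod 47. 1⁻¹ ≡ 1 (mod 47), so λ ≡ 13.
  x = λ² - 38 - 39 = 169 - 77 ≡ 45; y = λ·(38 - 45) - 16 ≡ 34. → (45, 34)
double: tangent at (45, 34): λ = (3·45² + 39)/(2·34) ≡ 4/21. 21⁻¹ ≡ 9 (mod 47) since 21·9 = 189 ≡ 1, so λ ≡ 4·9 ≡ 36.
  x = λ² - 45 - 45 = 1296 - 90 ≡ 31; y = λ·(45 - 31) - 34 ≡ 0. → (31, 0)

(31, 0)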